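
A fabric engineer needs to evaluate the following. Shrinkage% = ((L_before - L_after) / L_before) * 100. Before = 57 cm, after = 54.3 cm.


Formula: Shrinkage% = ((L_before - L_after) / L_before) * 100
Step 1: Shrinkage = 57 - 54.3 = 2.7 cm
Step 2: Shrinkage% = (2.7 / 57) * 100
Step 3: Shrinkage% = 0.047368 * 100 = 4.7368% ≈ 4.7%

4.7%


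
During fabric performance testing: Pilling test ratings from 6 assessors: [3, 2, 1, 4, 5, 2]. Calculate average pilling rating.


Formula: Mean = sum / count
Sum = 3 + 2 + 1 + 4 + 5 + 2 = 17
Mean = 17 / 6 = 2.8

2.8


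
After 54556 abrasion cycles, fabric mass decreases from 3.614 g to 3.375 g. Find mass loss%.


Formula: Mass loss% = ((m_before - m_after) / m_before) * 100
Step 1: Mass loss = 3.614 - 3.375 = 0.239 g
Step 2: Ratio = 0.239 / 3.614 = 0.0661317
Step 3: Mass loss% = 0.0661317 * 100 = 6.61317% ≈ 6.61%

6.61%


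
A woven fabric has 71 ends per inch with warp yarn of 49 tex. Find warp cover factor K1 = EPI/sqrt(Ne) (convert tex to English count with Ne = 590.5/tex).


Formula: K1 = EPI / sqrt(Ne), with Ne = 590.5 / tex_warp
Step 1: Ne = 590.5 / 49 = 12.051
Step 2: sqrt(Ne) = sqrt(12.051) = 3.4715
Step 3: K1 = 71 / 3.4715 = 20.5

20.5


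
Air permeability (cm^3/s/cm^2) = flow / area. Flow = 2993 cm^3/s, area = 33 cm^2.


Formula: Air Permeability = Airflow / Test Area
AP = 2993 cm^3/s / 33 cm^2
AP = 90.7 cm^3/s/cm^2

90.7 cm^3/s/cm^2


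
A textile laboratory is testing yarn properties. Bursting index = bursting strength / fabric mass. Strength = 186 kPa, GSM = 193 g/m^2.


Formula: Bursting Index = Bursting Strength / Fabric GSM
BI = 186 kPa / 193 g/m^2
BI = 0.964 kPa/(g/m^2)

0.964 kPa/(g/m^2)


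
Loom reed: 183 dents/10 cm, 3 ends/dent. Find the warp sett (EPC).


Formula: EPC = (dents per 10 cm * ends per dent) / 10
Step 1: Total ends per 10 cm = 183 * 3 = 549
Step 2: EPC = 549 / 10 = 54.9 ends/cm

54.9 ends/cm


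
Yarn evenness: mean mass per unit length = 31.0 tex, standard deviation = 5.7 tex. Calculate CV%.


Formula: CV% = (standard deviation / mean) * 100
Step 1: Ratio = 5.7 / 31.0 = 0.183871
Step 2: CV% = 0.183871 * 100 = 18.3871% ≈ 18.4%

18.4%


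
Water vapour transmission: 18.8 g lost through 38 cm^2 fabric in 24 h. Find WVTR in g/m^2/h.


Formula: WVTR = mass_loss / (area * time)
Step 1: Convert area: 38 cm^2 = 0.0038 m^2
Step 2: WVTR = 18.8 g / (0.0038 m^2 * 24 h)
Step 3: WVTR = 18.8 / 0.0912 = 206.1 g/m^2/h

206.1 g/m^2/h


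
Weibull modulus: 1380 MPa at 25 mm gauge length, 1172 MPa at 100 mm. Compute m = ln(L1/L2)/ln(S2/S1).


Formula: m = ln(L1/L2) / ln(S2/S1)
Step 1: ln(L1/L2) = ln(25/100) = -1.38629
Step 2: S2/S1 = 1172/1380 = 0.84928
Step 3: ln(S2/S1) = ln(0.84928) = -0.16337
Step 4: m = -1.38629 / -0.16337 = 8.49

8.49 (Weibull m)


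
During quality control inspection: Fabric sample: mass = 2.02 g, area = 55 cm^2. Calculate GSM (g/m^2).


Formula: GSM = mass_g / area_m2
Step 1: Convert area: 55 cm^2 = 55 / 10000 = 0.0055 m^2
Step 2: GSM = 2.02 g / 0.0055 m^2 = 367.3 g/m^2

367.3 g/m^2


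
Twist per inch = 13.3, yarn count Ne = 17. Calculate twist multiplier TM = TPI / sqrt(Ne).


Formula: TM = TPI / sqrt(Ne)
Step 1: sqrt(Ne) = sqrt(17) = 4.1231
Step 2: TM = 13.3 / 4.1231 = 3.23

3.23 TM


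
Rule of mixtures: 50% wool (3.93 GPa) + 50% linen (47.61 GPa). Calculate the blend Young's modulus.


Formula: Blend property = (fraction_A * property_A) + (fraction_B * property_B)
Step 1: Contribution A = 50/100 * 3.93 GPa = 1.965 GPa
Step 2: Contribution B = 50/100 * 47.61 GPa = 23.805 GPa
Step 3: Blend Young's modulus = 1.965 + 23.805 = 25.77 GPa

25.77 GPa


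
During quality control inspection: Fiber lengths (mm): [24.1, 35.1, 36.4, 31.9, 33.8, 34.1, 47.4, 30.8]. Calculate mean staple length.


Formula: Mean = sum of lengths / count
Sum = 24.1 + 35.1 + 36.4 + 31.9 + 33.8 + 34.1 + 47.4 + 30.8
Sum = 273.6 mm
Mean = 273.6 / 8 = 34.20 mm

34.20 mm


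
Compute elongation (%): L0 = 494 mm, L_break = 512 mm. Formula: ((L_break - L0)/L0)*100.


Formula: Elongation (%) = ((L_break - L0) / L0) * 100
Step 1: Extension = 512 - 494 = 18 mm
Step 2: Elongation = (18 / 494) * 100
Step 3: Elongation = 0.036437 * 100 = 3.6437% ≈ 3.6%

3.6%


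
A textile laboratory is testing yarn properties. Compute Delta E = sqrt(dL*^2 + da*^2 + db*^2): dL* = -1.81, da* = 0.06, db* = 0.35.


Formula: Delta E = sqrt(dL*^2 + da*^2 + db*^2)
Step 1: dL*^2 = (-1.81)^2 = 3.2761
Step 2: da*^2 = 0.06^2 = 0.0036
Step 3: db*^2 = 0.35^2 = 0.1225
Step 4: Sum = 3.2761 + 0.0036 + 0.1225 = 3.4022
Step 5: Delta E = sqrt(3.4022) = 1.84

1.84 Delta E


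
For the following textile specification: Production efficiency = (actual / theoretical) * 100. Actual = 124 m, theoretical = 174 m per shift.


Formula: Efficiency% = (Actual output / Theoretical output) * 100
Efficiency% = (124 / 174) * 100
Efficiency% = 0.712644 * 100 = 71.2644% ≈ 71.3%

71.3%


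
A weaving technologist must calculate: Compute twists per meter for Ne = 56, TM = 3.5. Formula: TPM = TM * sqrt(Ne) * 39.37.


Formula: TPM = TM * sqrt(Ne) * 39.37
Step 1: sqrt(Ne) = sqrt(56) = 7.4833
Step 2: TM * sqrt(Ne) = 3.5 * 7.4833 = 26.1916
Step 3: TPM = 26.1916 * 39.37 = 1031 twists/m

1031 twists/m


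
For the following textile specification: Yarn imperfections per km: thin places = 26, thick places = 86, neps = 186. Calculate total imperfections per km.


Formula: Total = thin places + thick places + neps
Total = 26 + 86 + 186
Total = 298 imperfections/km

298 imperfections/km


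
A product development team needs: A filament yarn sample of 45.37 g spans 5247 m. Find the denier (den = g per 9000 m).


Formula: den = (mass_g / length_m) * 9000
Substituting: den = (45.37 / 5247) * 9000
Intermediate: 45.37 / 5247 = 0.00864685 g/m
den = 0.00864685 * 9000 = 77.8 denier

77.8 denier


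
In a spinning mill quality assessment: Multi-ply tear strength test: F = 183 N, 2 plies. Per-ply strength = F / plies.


Formula: Per-ply strength = Total force / Number of plies
Per-ply = 183 N / 2
Per-ply = 91.5 N

91.5 N


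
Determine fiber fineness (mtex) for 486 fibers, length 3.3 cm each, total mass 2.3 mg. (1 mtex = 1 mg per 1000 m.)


Formula: fineness (mtex) = mass (mg) / total length (km) = (mass_mg / total_length_m) * 1000
Step 1: Convert fiber length: 3.3 cm = 0.033 m
Step 2: Total fiber length = 486 * 0.033 = 16.038 m
Step 3: Linear density = 2.3 mg / 16.038 m = 0.1434 mg/m
Step 4: fineness = 0.1434 * 1000 = 143.4 mtex

143.4 mtex


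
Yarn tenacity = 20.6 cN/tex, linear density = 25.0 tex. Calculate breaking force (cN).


Formula: Breaking force = Tenacity * Linear density
F = 20.6 cN/tex * 25.0 tex
F = 515.00 cN

515.00 cN


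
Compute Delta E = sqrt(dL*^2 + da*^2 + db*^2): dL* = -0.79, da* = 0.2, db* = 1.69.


Formula: Delta E = sqrt(dL*^2 + da*^2 + db*^2)
Step 1: dL*^2 = (-0.79)^2 = 0.6241
Step 2: da*^2 = 0.2^2 = 0.04
Step 3: db*^2 = 1.69^2 = 2.8561
Step 4: Sum = 0.6241 + 0.04 + 2.8561 = 3.5202
Step 5: Delta E = sqrt(3.5202) = 1.88

1.88 Delta E


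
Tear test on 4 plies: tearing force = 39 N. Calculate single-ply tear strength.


Formula: Per-ply strength = Total force / Number of plies
Per-ply = 39 N / 4
Per-ply = 9.75 N

9.75 N


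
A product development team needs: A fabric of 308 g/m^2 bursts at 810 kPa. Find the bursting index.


Formula: Bursting Index = Bursting Strength / Fabric GSM
BI = 810 kPa / 308 g/m^2
BI = 2.630 kPa/(g/m^2)

2.630 kPa/(g/m^2)


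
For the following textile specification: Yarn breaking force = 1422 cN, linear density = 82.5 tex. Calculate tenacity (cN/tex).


Formula: Tenacity = Breaking force / Linear density
Tenacity = 1422 cN / 82.5 tex
Tenacity = 17.24 cN/tex

17.24 cN/tex


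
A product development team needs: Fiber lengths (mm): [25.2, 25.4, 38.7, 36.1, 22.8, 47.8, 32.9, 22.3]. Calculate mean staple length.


Formula: Mean = sum of lengths / count
Sum = 25.2 + 25.4 + 38.7 + 36.1 + 22.8 + 47.8 + 32.9 + 22.3
Sum = 251.2 mm
Mean = 251.2 / 8 = 31.40 mm

31.40 mm


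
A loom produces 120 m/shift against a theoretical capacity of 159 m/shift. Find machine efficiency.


Formula: Efficiency% = (Actual output / Theoretical output) * 100
Efficiency% = (120 / 159) * 100
Efficiency% = 0.754717 * 100 = 75.4717% ≈ 75.5%

75.5%


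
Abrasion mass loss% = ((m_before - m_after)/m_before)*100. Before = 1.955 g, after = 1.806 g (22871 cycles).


Formula: Mass loss% = ((m_before - m_after) / m_before) * 100
Step 1: Mass loss = 1.955 - 1.806 = 0.149 g
Step 2: Ratio = 0.149 / 1.955 = 0.0762148
Step 3: Mass loss% = 0.0762148 * 100 = 7.62148% ≈ 7.62%

7.62%


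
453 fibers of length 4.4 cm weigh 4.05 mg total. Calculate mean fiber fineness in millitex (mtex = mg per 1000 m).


Formula: fineness (mtex) = mass (mg) / total length (km) = (mass_mg / total_length_m) * 1000
Step 1: Convert fiber length: 4.4 cm = 0.044 m
Step 2: Total fiber length = 453 * 0.044 = 19.932 m
Step 3: Linear density = 4.05 mg / 19.932 m = 0.2032 mg/m
Step 4: fineness = 0.2032 * 1000 = 203.2 mtex

203.2 mtex


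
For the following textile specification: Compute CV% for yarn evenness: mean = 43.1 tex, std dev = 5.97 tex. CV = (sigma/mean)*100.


Formula: CV% = (standard deviation / mean) * 100
Step 1: Ratio = 5.97 / 43.1 = 0.138515
Step 2: CV% = 0.138515 * 100 = 13.8515% ≈ 13.9%

13.9%


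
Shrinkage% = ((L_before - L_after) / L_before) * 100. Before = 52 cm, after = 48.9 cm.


Formula: Shrinkage% = ((L_before - L_after) / L_before) * 100
Step 1: Shrinkage = 52 - 48.9 = 3.1 cm
Step 2: Shrinkage% = (3.1 / 52) * 100
Step 3: Shrinkage% = 0.059615 * 100 = 5.9615% ≈ 6.0%

6.0%


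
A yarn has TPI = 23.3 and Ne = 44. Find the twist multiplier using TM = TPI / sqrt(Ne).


Formula: TM = TPI / sqrt(Ne)
Step 1: sqrt(Ne) = sqrt(44) = 6.6332
Step 2: TM = 23.3 / 6.6332 = 3.51

3.51 TM


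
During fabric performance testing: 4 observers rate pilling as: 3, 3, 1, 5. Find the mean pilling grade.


Formula: Mean = sum / count
Sum = 3 + 3 + 1 + 5 = 12
Mean = 12 / 4 = 3.0

3.0


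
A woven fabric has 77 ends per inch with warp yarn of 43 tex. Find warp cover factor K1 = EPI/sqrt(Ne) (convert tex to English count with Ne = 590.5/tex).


Formula: K1 = EPI / sqrt(Ne), with Ne = 590.5 / tex_warp
Step 1: Ne = 590.5 / 43 = 13.733
Step 2: sqrt(Ne) = sqrt(13.733) = 3.7058
Step 3: K1 = 77 / 3.7058 = 20.8

20.8


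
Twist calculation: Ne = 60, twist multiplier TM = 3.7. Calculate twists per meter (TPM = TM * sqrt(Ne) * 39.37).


Formula: TPM = TM * sqrt(Ne) * 39.37
Step 1: sqrt(Ne) = sqrt(60) = 7.746
Step 2: TM * sqrt(Ne) = 3.7 * 7.746 = 28.6602
Step 3: TPM = 28.6602 * 39.37 = 1128 twists/m

1128 twists/m


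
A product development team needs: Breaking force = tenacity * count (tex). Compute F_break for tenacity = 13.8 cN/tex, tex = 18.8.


Formula: Breaking force = Tenacity * Linear density
F = 13.8 cN/tex * 18.8 tex
F = 259.44 cN

259.44 cN


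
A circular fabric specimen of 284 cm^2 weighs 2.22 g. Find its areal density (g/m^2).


Formula: GSM = mass_g / area_m2
Step 1: Convert area: 284 cm^2 = 284 / 10000 = 0.0284 m^2
Step 2: GSM = 2.22 g / 0.0284 m^2 = 78.2 g/m^2

78.2 g/m^2


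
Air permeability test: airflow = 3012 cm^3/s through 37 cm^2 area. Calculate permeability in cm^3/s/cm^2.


Formula: Air Permeability = Airflow / Test Area
AP = 3012 cm^3/s / 37 cm^2
AP = 81.4 cm^3/s/cm^2

81.4 cm^3/s/cm^2


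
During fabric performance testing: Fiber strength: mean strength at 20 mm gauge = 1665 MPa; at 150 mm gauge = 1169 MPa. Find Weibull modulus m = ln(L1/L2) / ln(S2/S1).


Formula: m = ln(L1/L2) / ln(S2/S1)
Step 1: ln(L1/L2) = ln(20/150) = -2.01490
Step 2: S2/S1 = 1169/1665 = 0.7021
Step 3: ln(S2/S1) = ln(0.7021) = -0.35368
Step 4: m = -2.01490 / -0.35368 = 5.70

5.70 (Weibull m)


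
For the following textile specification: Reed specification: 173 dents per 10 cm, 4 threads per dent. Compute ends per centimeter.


Formula: EPC = (dents per 10 cm * ends per dent) / 10
Step 1: Total ends per 10 cm = 173 * 4 = 692
Step 2: EPC = 692 / 10 = 69.2 ends/cm

69.2 ends/cm


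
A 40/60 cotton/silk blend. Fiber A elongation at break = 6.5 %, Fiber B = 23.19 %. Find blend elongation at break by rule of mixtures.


Formula: Blend property = (fraction_A * property_A) + (fraction_B * property_B)
Step 1: Contribution A = 40/100 * 6.5 % = 2.6 %
Step 2: Contribution B = 60/100 * 23.19 % = 13.914 %
Step 3: Blend elongation at break = 2.6 + 13.914 = 16.514 %

16.514 %


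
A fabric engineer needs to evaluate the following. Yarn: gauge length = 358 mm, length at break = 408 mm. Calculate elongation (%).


Formula: Elongation (%) = ((L_break - L0) / L0) * 100
Step 1: Extension = 408 - 358 = 50 mm
Step 2: Elongation = (50 / 358) * 100
Step 3: Elongation = 0.139665 * 100 = 13.9665% ≈ 14.0%

14.0%


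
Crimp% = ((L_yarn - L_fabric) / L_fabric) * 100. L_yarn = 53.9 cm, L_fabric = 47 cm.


Formula: Crimp% = ((L_yarn - L_fabric) / L_fabric) * 100
Step 1: Extension = 53.9 - 47 = 6.9 cm
Step 2: Crimp% = (6.9 / 47) * 100
Step 3: Crimp% = 0.146809 * 100 = 14.6809% ≈ 14.7%

14.7%


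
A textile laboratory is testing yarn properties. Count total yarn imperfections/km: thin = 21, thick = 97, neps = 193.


Formula: Total = thin places + thick places + neps
Total = 21 + 97 + 193
Total = 311 imperfections/km

311 imperfections/km


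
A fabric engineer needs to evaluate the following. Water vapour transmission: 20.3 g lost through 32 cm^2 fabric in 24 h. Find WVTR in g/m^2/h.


Formula: WVTR = mass_loss / (area * time)
Step 1: Convert area: 32 cm^2 = 0.0032 m^2
Step 2: WVTR = 20.3 g / (0.0032 m^2 * 24 h)
Step 3: WVTR = 20.3 / 0.0768 = 264.3 g/m^2/h

264.3 g/m^2/h


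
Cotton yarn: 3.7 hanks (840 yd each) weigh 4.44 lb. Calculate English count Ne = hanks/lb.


Formula: Ne = hanks / mass_lb
Substituting: Ne = 3.7 / 4.44
Ne = 0.8

0.8 Ne


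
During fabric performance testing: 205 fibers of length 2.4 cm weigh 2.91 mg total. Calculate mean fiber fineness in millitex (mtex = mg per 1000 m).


Formula: fineness (mtex) = mass (mg) / total length (km) = (mass_mg / total_length_m) * 1000
Step 1: Convert fiber length: 2.4 cm = 0.024 m
Step 2: Total fiber length = 205 * 0.024 = 4.92 m
Step 3: Linear density = 2.91 mg / 4.92 m = 0.5915 mg/m
Step 4: fineness = 0.5915 * 1000 = 591.5 mtex

591.5 mtex


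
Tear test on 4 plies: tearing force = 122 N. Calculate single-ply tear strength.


Formula: Per-ply strength = Total force / Number of plies
Per-ply = 122 N / 4
Per-ply = 30.5 N

30.5 N


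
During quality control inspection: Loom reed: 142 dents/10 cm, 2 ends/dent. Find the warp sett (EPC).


Formula: EPC = (dents per 10 cm * ends per dent) / 10
Step 1: Total ends per 10 cm = 142 * 2 = 284
Step 2: EPC = 284 / 10 = 28.4 ends/cm

28.4 ends/cm


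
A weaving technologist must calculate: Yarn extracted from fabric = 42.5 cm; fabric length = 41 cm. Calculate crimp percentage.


Formula: Crimp% = ((L_yarn - L_fabric) / L_fabric) * 100
Step 1: Extension = 42.5 - 41 = 1.5 cm
Step 2: Crimp% = (1.5 / 41) * 100
Step 3: Crimp% = 0.036585 * 100 = 3.6585% ≈ 3.7%

3.7%


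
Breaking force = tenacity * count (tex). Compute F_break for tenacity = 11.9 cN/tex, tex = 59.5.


Formula: Breaking force = Tenacity * Linear density
F = 11.9 cN/tex * 59.5 tex
F = 708.05 cN

708.05 cN


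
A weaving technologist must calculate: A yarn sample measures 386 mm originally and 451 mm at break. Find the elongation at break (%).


Formula: Elongation (%) = ((L_break - L0) / L0) * 100
Step 1: Extension = 451 - 386 = 65 mm
Step 2: Elongation = (65 / 386) * 100
Step 3: Elongation = 0.168394 * 100 = 16.8394% ≈ 16.8%

16.8%


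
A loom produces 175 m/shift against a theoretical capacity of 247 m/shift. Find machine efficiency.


Formula: Efficiency% = (Actual output / Theoretical output) * 100
Efficiency% = (175 / 247) * 100
Efficiency% = 0.708502 * 100 = 70.8502% ≈ 70.9%

70.9%


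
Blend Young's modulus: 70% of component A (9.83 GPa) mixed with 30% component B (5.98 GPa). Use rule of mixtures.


Formula: Blend property = (fraction_A * property_A) + (fraction_B * property_B)
Step 1: Contribution A = 70/100 * 9.83 GPa = 6.881 GPa
Step 2: Contribution B = 30/100 * 5.98 GPa = 1.794 GPa
Step 3: Blend Young's modulus = 6.881 + 1.794 = 8.675 GPa

8.675 GPa


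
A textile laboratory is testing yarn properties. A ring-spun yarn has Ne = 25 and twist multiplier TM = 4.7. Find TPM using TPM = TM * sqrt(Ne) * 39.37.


Formula: TPM = TM * sqrt(Ne) * 39.37
Step 1: sqrt(Ne) = sqrt(25) = 5
Step 2: TM * sqrt(Ne) = 4.7 * 5 = 23.5
Step 3: TPM = 23.5 * 39.37 = 925 twists/m

925 twists/m


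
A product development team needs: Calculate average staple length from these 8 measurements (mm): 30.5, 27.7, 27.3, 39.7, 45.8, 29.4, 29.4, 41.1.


Formula: Mean = sum of lengths / count
Sum = 30.5 + 27.7 + 27.3 + 39.7 + 45.8 + 29.4 + 29.4 + 41.1
Sum = 270.9 mm
Mean = 270.9 / 8 = 33.86 mm

33.86 mm


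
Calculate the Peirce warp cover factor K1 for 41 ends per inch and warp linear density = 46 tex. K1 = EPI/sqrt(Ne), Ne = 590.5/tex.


Formula: K1 = EPI / sqrt(Ne), with Ne = 590.5 / tex_warp
Step 1: Ne = 590.5 / 46 = 12.837
Step 2: sqrt(Ne) = sqrt(12.837) = 3.5829
Step 3: K1 = 41 / 3.5829 = 11.4

11.4


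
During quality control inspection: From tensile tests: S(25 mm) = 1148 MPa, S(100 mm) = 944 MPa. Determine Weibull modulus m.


Formula: m = ln(L1/L2) / ln(S2/S1)
Step 1: ln(L1/L2) = ln(25/100) = -1.38629
Step 2: S2/S1 = 944/1148 = 0.8223
Step 3: ln(S2/S1) = ln(0.8223) = -0.19565
Step 4: m = -1.38629 / -0.19565 = 7.09

7.09 (Weibull m)


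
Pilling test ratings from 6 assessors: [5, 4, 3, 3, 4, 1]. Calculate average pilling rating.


Formula: Mean = sum / count
Sum = 5 + 4 + 3 + 3 + 4 + 1 = 20
Mean = 20 / 6 = 3.3

3.3


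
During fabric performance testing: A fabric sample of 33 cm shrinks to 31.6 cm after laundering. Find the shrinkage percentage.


Formula: Shrinkage% = ((L_before - L_after) / L_before) * 100
Step 1: Shrinkage = 33 - 31.6 = 1.4 cm
Step 2: Shrinkage% = (1.4 / 33) * 100
Step 3: Shrinkage% = 0.042424 * 100 = 4.2424% ≈ 4.2%

4.2%


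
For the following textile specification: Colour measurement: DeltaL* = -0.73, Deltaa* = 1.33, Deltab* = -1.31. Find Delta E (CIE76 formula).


Formula: Delta E = sqrt(dL*^2 + da*^2 + db*^2)
Step 1: dL*^2 = (-0.73)^2 = 0.5329
Step 2: da*^2 = 1.33^2 = 1.7689
Step 3: db*^2 = (-1.31)^2 = 1.7161
Step 4: Sum = 0.5329 + 1.7689 + 1.7161 = 4.0179
Step 5: Delta E = sqrt(4.0179) = 2.0

2.0 Delta E


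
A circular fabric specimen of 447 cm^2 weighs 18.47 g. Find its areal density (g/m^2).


Formula: GSM = mass_g / area_m2
Step 1: Convert area: 447 cm^2 = 447 / 10000 = 0.0447 m^2
Step 2: GSM = 18.47 g / 0.0447 m^2 = 413.2 g/m^2

413.2 g/m^2


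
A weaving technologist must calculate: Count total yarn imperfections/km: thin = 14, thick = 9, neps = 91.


Formula: Total = thin places + thick places + neps
Total = 14 + 9 + 91
Total = 114 imperfections/km

114 imperfections/km


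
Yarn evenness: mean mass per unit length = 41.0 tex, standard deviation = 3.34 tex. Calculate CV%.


Formula: CV% = (standard deviation / mean) * 100
Step 1: Ratio = 3.34 / 41.0 = 0.081463
Step 2: CV% = 0.081463 * 100 = 8.1463% ≈ 8.1%

8.1%


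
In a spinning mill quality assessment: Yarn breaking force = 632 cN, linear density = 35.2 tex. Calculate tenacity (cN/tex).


Formula: Tenacity = Breaking force / Linear density
Tenacity = 632 cN / 35.2 tex
Tenacity = 17.95 cN/tex

17.95 cN/tex


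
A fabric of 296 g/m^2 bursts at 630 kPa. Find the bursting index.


Formula: Bursting Index = Bursting Strength / Fabric GSM
BI = 630 kPa / 296 g/m^2
BI = 2.128 kPa/(g/m^2)

2.128 kPa/(g/m^2)


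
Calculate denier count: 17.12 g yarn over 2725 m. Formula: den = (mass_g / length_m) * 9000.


Formula: den = (mass_g / length_m) * 9000
Substituting: den = (17.12 / 2725) * 9000
Intermediate: 17.12 / 2725 = 0.00628257 g/m
den = 0.00628257 * 9000 = 56.5 denier

56.5 denier


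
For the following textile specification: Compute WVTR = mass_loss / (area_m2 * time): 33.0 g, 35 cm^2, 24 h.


Formula: WVTR = mass_loss / (area * time)
Step 1: Convert area: 35 cm^2 = 0.0035 m^2
Step 2: WVTR = 33.0 g / (0.0035 m^2 * 24 h)
Step 3: WVTR = 33.0 / 0.084 = 392.9 g/m^2/h

392.9 g/m^2/h


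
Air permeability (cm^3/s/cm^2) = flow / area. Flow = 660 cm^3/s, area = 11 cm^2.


Formula: Air Permeability = Airflow / Test Area
AP = 660 cm^3/s / 11 cm^2
AP = 60.0 cm^3/s/cm^2

60.0 cm^3/s/cm^2


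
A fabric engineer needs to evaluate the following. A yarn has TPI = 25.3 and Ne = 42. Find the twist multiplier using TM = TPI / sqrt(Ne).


Formula: TM = TPI / sqrt(Ne)
Step 1: sqrt(Ne) = sqrt(42) = 6.4807
Step 2: TM = 25.3 / 6.4807 = 3.90

3.90 TM


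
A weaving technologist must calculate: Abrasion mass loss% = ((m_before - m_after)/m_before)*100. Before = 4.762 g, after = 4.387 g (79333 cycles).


Formula: Mass loss% = ((m_before - m_after) / m_before) * 100
Step 1: Mass loss = 4.762 - 4.387 = 0.375 g
Step 2: Ratio = 0.375 / 4.762 = 0.0787484
Step 3: Mass loss% = 0.0787484 * 100 = 7.87484% ≈ 7.87%

7.87%


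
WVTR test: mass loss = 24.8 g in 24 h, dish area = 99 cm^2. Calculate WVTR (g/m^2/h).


Formula: WVTR = mass_loss / (area * time)
Step 1: Convert area: 99 cm^2 = 0.0099 m^2
Step 2: WVTR = 24.8 g / (0.0099 m^2 * 24 h)
Step 3: WVTR = 24.8 / 0.2376 = 104.4 g/m^2/h

104.4 g/m^2/h


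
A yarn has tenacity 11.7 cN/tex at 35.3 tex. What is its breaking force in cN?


Formula: Breaking force = Tenacity * Linear density
F = 11.7 cN/tex * 35.3 tex
F = 413.01 cN

413.01 cN


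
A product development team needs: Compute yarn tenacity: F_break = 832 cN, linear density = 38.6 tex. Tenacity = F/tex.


Formula: Tenacity = Breaking force / Linear density
Tenacity = 832 cN / 38.6 tex
Tenacity = 21.55 cN/tex

21.55 cN/tex


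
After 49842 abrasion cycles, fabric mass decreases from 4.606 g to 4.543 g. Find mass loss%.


Formula: Mass loss% = ((m_before - m_after) / m_before) * 100
Step 1: Mass loss = 4.606 - 4.543 = 0.063 g
Step 2: Ratio = 0.063 / 4.606 = 0.0136778
Step 3: Mass loss% = 0.0136778 * 100 = 1.36778% ≈ 1.37%

1.37%


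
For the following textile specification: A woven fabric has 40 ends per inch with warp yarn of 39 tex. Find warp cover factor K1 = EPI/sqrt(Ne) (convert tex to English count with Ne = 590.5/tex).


Formula: K1 = EPI / sqrt(Ne), with Ne = 590.5 / tex_warp
Step 1: Ne = 590.5 / 39 = 15.141
Step 2: sqrt(Ne) = sqrt(15.141) = 3.8911
Step 3: K1 = 40 / 3.8911 = 10.3

10.3


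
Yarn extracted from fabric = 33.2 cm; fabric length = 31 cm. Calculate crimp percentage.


Formula: Crimp% = ((L_yarn - L_fabric) / L_fabric) * 100
Step 1: Extension = 33.2 - 31 = 2.2 cm
Step 2: Crimp% = (2.2 / 31) * 100
Step 3: Crimp% = 0.070968 * 100 = 7.0968% ≈ 7.1%

7.1%


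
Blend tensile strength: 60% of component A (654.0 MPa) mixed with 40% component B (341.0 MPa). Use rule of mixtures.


Formula: Blend property = (fraction_A * property_A) + (fraction_B * property_B)
Step 1: Contribution A = 60/100 * 654.0 MPa = 392.4 MPa
Step 2: Contribution B = 40/100 * 341.0 MPa = 136.4 MPa
Step 3: Blend tensile strength = 392.4 + 136.4 = 528.8 MPa

528.8 MPa


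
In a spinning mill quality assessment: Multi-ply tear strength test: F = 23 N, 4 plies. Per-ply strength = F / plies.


Formula: Per-ply strength = Total force / Number of plies
Per-ply = 23 N / 4
Per-ply = 5.75 N

5.75 N


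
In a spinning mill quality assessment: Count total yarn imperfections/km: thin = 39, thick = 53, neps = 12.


Formula: Total = thin places + thick places + neps
Total = 39 + 53 + 12
Total = 104 imperfections/km

104 imperfections/km


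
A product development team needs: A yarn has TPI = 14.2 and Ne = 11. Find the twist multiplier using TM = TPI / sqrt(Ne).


Formula: TM = TPI / sqrt(Ne)
Step 1: sqrt(Ne) = sqrt(11) = 3.3166
Step 2: TM = 14.2 / 3.3166 = 4.28

4.28 TM


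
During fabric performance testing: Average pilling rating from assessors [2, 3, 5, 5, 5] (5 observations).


Formula: Mean = sum / count
Sum = 2 + 3 + 5 + 5 + 5 = 20
Mean = 20 / 5 = 4.0

4.0


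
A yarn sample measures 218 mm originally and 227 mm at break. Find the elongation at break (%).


Formula: Elongation (%) = ((L_break - L0) / L0) * 100
Step 1: Extension = 227 - 218 = 9 mm
Step 2: Elongation = (9 / 218) * 100
Step 3: Elongation = 0.041284 * 100 = 4.1284% ≈ 4.1%

4.1%


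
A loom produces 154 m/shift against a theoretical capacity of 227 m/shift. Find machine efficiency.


Formula: Efficiency% = (Actual output / Theoretical output) * 100
Efficiency% = (154 / 227) * 100
Efficiency% = 0.678414 * 100 = 67.8414% ≈ 67.8%

67.8%


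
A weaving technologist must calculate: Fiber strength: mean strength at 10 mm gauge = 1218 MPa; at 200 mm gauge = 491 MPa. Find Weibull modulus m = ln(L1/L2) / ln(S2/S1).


Formula: m = ln(L1/L2) / ln(S2/S1)
Step 1: ln(L1/L2) = ln(10/200) = -2.99573
Step 2: S2/S1 = 491/1218 = 0.40312
Step 3: ln(S2/S1) = ln(0.40312) = -0.90852
Step 4: m = -2.99573 / -0.90852 = 3.30

3.30 (Weibull m)


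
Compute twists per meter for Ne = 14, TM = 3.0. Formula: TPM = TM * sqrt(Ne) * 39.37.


Formula: TPM = TM * sqrt(Ne) * 39.37
Step 1: sqrt(Ne) = sqrt(14) = 3.7417
Step 2: TM * sqrt(Ne) = 3.0 * 3.7417 = 11.2251
Step 3: TPM = 11.2251 * 39.37 = 442 twists/m

442 twists/m


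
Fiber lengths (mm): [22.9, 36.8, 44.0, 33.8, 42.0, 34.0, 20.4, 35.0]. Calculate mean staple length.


Formula: Mean = sum of lengths / count
Sum = 22.9 + 36.8 + 44.0 + 33.8 + 42.0 + 34.0 + 20.4 + 35.0
Sum = 268.9 mm
Mean = 268.9 / 8 = 33.61 mm

33.61 mm


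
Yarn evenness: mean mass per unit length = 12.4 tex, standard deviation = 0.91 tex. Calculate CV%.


Formula: CV% = (standard deviation / mean) * 100
Step 1: Ratio = 0.91 / 12.4 = 0.073387
Step 2: CV% = 0.073387 * 100 = 7.3387% ≈ 7.3%

7.3%


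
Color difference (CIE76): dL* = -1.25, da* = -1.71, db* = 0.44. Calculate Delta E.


Formula: Delta E = sqrt(dL*^2 + da*^2 + db*^2)
Step 1: dL*^2 = (-1.25)^2 = 1.5625
Step 2: da*^2 = (-1.71)^2 = 2.9241
Step 3: db*^2 = 0.44^2 = 0.1936
Step 4: Sum = 1.5625 + 2.9241 + 0.1936 = 4.6802
Step 5: Delta E = sqrt(4.6802) = 2.16

2.16 Delta E


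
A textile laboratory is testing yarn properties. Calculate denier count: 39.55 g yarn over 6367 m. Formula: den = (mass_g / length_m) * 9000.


Formula: den = (mass_g / length_m) * 9000
Substituting: den = (39.55 / 6367) * 9000
Intermediate: 39.55 / 6367 = 0.00621172 g/m
den = 0.00621172 * 9000 = 55.9 denier

55.9 denier


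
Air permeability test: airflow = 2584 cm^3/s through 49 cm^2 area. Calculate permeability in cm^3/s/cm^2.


Formula: Air Permeability = Airflow / Test Area
AP = 2584 cm^3/s / 49 cm^2
AP = 52.7 cm^3/s/cm^2

52.7 cm^3/s/cm^2


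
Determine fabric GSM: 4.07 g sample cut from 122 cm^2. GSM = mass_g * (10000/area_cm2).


Formula: GSM = mass_g / area_m2
Step 1: Convert area: 122 cm^2 = 122 / 10000 = 0.0122 m^2
Step 2: GSM = 4.07 g / 0.0122 m^2 = 333.6 g/m^2

333.6 g/m^2


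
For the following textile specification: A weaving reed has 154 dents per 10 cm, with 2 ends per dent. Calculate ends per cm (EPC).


Formula: EPC = (dents per 10 cm * ends per dent) / 10
Step 1: Total ends per 10 cm = 154 * 2 = 308
Step 2: EPC = 308 / 10 = 30.8 ends/cm

30.8 ends/cm


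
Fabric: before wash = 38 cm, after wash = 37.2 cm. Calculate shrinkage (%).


Formula: Shrinkage% = ((L_before - L_after) / L_before) * 100
Step 1: Shrinkage = 38 - 37.2 = 0.8 cm
Step 2: Shrinkage% = (0.8 / 38) * 100
Step 3: Shrinkage% = 0.021053 * 100 = 2.1053% ≈ 2.1%

2.1%


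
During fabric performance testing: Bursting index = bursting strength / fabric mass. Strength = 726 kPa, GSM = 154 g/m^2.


Formula: Bursting Index = Bursting Strength / Fabric GSM
BI = 726 kPa / 154 g/m^2
BI = 4.714 kPa/(g/m^2)

4.714 kPa/(g/m^2)


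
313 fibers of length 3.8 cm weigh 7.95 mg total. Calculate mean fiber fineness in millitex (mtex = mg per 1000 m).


Formula: fineness (mtex) = mass (mg) / total length (km) = (mass_mg / total_length_m) * 1000
Step 1: Convert fiber length: 3.8 cm = 0.038 m
Step 2: Total fiber length = 313 * 0.038 = 11.894 m
Step 3: Linear density = 7.95 mg / 11.894 m = 0.6684 mg/m
Step 4: fineness = 0.6684 * 1000 = 668.4 mtex

668.4 mtex


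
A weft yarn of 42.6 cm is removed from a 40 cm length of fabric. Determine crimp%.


Formula: Crimp% = ((L_yarn - L_fabric) / L_fabric) * 100
Step 1: Extension = 42.6 - 40 = 2.6 cm
Step 2: Crimp% = (2.6 / 40) * 100
Step 3: Crimp% = 0.065 * 100 = 6.5%

6.5%


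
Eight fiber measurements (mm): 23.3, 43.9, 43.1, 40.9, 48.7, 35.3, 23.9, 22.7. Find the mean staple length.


Formula: Mean = sum of lengths / count
Sum = 23.3 + 43.9 + 43.1 + 40.9 + 48.7 + 35.3 + 23.9 + 22.7
Sum = 281.8 mm
Mean = 281.8 / 8 = 35.23 mm

35.23 mm


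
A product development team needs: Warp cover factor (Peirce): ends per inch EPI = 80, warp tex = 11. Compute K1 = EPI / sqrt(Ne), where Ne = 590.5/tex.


Formula: K1 = EPI / sqrt(Ne), with Ne = 590.5 / tex_warp
Step 1: Ne = 590.5 / 11 = 53.682
Step 2: sqrt(Ne) = sqrt(53.682) = 7.3268
Step 3: K1 = 80 / 7.3268 = 10.9

10.9


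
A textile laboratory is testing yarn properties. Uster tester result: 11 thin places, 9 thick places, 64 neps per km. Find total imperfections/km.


Formula: Total = thin places + thick places + neps
Total = 11 + 9 + 64
Total = 84 imperfections/km

84 imperfections/km


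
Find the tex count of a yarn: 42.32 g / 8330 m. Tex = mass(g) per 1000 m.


Formula: Tex = (mass_g / length_m) * 1000
Substituting: Tex = (42.32 / 8330) * 1000
Intermediate: 42.32 / 8330 = 0.00508043 g/m
Tex = 0.00508043 * 1000 = 5.08 tex

5.08 tex


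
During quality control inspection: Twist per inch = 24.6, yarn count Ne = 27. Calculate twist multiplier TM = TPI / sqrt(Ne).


Formula: TM = TPI / sqrt(Ne)
Step 1: sqrt(Ne) = sqrt(27) = 5.1962
Step 2: TM = 24.6 / 5.1962 = 4.73

4.73 TM


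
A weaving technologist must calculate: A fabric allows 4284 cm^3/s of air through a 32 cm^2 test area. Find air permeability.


Formula: Air Permeability = Airflow / Test Area
AP = 4284 cm^3/s / 32 cm^2
AP = 133.9 cm^3/s/cm^2

133.9 cm^3/s/cm^2


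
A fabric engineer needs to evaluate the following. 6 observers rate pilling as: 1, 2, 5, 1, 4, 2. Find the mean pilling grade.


Formula: Mean = sum / count
Sum = 1 + 2 + 5 + 1 + 4 + 2 = 15
Mean = 15 / 6 = 2.5

2.5


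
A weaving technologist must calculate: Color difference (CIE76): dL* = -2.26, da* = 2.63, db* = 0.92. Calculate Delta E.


Formula: Delta E = sqrt(dL*^2 + da*^2 + db*^2)
Step 1: dL*^2 = (-2.26)^2 = 5.1076
Step 2: da*^2 = 2.63^2 = 6.9169
Step 3: db*^2 = 0.92^2 = 0.8464
Step 4: Sum = 5.1076 + 6.9169 + 0.8464 = 12.8709
Step 5: Delta E = sqrt(12.8709) = 3.59

3.59 Delta E


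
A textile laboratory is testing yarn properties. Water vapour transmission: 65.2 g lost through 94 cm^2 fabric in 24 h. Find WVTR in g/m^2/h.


Formula: WVTR = mass_loss / (area * time)
Step 1: Convert area: 94 cm^2 = 0.0094 m^2
Step 2: WVTR = 65.2 g / (0.0094 m^2 * 24 h)
Step 3: WVTR = 65.2 / 0.2256 = 289.0 g/m^2/h

289.0 g/m^2/h


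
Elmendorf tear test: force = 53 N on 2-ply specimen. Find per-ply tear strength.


Formula: Per-ply strength = Total force / Number of plies
Per-ply = 53 N / 2
Per-ply = 26.5 N

26.5 N


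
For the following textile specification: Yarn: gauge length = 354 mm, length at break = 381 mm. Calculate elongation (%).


Formula: Elongation (%) = ((L_break - L0) / L0) * 100
Step 1: Extension = 381 - 354 = 27 mm
Step 2: Elongation = (27 / 354) * 100
Step 3: Elongation = 0.076271 * 100 = 7.6271% ≈ 7.6%

7.6%


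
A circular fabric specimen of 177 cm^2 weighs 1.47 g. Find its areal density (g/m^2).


Formula: GSM = mass_g / area_m2
Step 1: Convert area: 177 cm^2 = 177 / 10000 = 0.0177 m^2
Step 2: GSM = 1.47 g / 0.0177 m^2 = 83.1 g/m^2

83.1 g/m^2


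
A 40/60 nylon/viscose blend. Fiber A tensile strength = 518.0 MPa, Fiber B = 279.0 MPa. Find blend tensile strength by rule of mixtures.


Formula: Blend property = (fraction_A * property_A) + (fraction_B * property_B)
Step 1: Contribution A = 40/100 * 518.0 MPa = 207.2 MPa
Step 2: Contribution B = 60/100 * 279.0 MPa = 167.4 MPa
Step 3: Blend tensile strength = 207.2 + 167.4 = 374.6 MPa

374.6 MPa


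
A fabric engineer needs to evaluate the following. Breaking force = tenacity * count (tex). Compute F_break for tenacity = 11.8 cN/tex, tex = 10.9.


Formula: Breaking force = Tenacity * Linear density
F = 11.8 cN/tex * 10.9 tex
F = 128.62 cN

128.62 cN


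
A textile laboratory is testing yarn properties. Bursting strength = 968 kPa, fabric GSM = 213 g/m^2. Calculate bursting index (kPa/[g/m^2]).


Formula: Bursting Index = Bursting Strength / Fabric GSM
BI = 968 kPa / 213 g/m^2
BI = 4.545 kPa/(g/m^2)

4.545 kPa/(g/m^2)


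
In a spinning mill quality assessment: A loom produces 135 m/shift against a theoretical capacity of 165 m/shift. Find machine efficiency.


Formula: Efficiency% = (Actual output / Theoretical output) * 100
Efficiency% = (135 / 165) * 100
Efficiency% = 0.818182 * 100 = 81.8182% ≈ 81.8%

81.8%


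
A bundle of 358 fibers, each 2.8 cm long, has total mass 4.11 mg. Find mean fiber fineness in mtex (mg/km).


Formula: fineness (mtex) = mass (mg) / total length (km) = (mass_mg / total_length_m) * 1000
Step 1: Convert fiber length: 2.8 cm = 0.028 m
Step 2: Total fiber length = 358 * 0.028 = 10.024 m
Step 3: Linear density = 4.11 mg / 10.024 m = 0.4100 mg/m
Step 4: fineness = 0.4100 * 1000 = 410.0 mtex

410.0 mtex


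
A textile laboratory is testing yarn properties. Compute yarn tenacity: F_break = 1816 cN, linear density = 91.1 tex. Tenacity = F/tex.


Formula: Tenacity = Breaking force / Linear density
Tenacity = 1816 cN / 91.1 tex
Tenacity = 19.93 cN/tex

19.93 cN/tex


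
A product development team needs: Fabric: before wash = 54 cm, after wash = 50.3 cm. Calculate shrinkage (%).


Formula: Shrinkage% = ((L_before - L_after) / L_before) * 100
Step 1: Shrinkage = 54 - 50.3 = 3.7 cm
Step 2: Shrinkage% = (3.7 / 54) * 100
Step 3: Shrinkage% = 0.068519 * 100 = 6.8519% ≈ 6.9%

6.9%


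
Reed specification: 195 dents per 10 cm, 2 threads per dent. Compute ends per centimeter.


Formula: EPC = (dents per 10 cm * ends per dent) / 10
Step 1: Total ends per 10 cm = 195 * 2 = 390
Step 2: EPC = 390 / 10 = 39.0 ends/cm

39.0 ends/cm


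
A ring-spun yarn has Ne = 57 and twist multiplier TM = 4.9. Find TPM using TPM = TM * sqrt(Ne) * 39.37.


Formula: TPM = TM * sqrt(Ne) * 39.37
Step 1: sqrt(Ne) = sqrt(57) = 7.5498
Step 2: TM * sqrt(Ne) = 4.9 * 7.5498 = 36.994
Step 3: TPM = 36.994 * 39.37 = 1456 twists/m

1456 twists/m


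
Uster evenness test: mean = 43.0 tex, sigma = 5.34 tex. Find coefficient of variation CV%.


Formula: CV% = (standard deviation / mean) * 100
Step 1: Ratio = 5.34 / 43.0 = 0.124186
Step 2: CV% = 0.124186 * 100 = 12.4186% ≈ 12.4%

12.4%


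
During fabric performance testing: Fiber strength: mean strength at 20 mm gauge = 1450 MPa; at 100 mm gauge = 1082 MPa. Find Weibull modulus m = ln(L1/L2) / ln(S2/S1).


Formula: m = ln(L1/L2) / ln(S2/S1)
Step 1: ln(L1/L2) = ln(20/100) = -1.60944
Step 2: S2/S1 = 1082/1450 = 0.74621
Step 3: ln(S2/S1) = ln(0.74621) = -0.29275
Step 4: m = -1.60944 / -0.29275 = 5.50

5.50 (Weibull m)


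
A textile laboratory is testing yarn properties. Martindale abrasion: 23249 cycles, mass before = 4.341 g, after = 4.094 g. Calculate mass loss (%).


Formula: Mass loss% = ((m_before - m_after) / m_before) * 100
Step 1: Mass loss = 4.341 - 4.094 = 0.247 g
Step 2: Ratio = 0.247 / 4.341 = 0.0568993
Step 3: Mass loss% = 0.0568993 * 100 = 5.68993% ≈ 5.69%

5.69%


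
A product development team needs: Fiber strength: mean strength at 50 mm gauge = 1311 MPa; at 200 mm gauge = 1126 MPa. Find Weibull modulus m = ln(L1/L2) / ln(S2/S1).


Formula: m = ln(L1/L2) / ln(S2/S1)
Step 1: ln(L1/L2) = ln(50/200) = -1.38629
Step 2: S2/S1 = 1126/1311 = 0.85889
Step 3: ln(S2/S1) = ln(0.85889) = -0.15211
Step 4: m = -1.38629 / -0.15211 = 9.11

9.11 (Weibull m)


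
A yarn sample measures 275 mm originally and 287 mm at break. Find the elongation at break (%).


Formula: Elongation (%) = ((L_break - L0) / L0) * 100
Step 1: Extension = 287 - 275 = 12 mm
Step 2: Elongation = (12 / 275) * 100
Step 3: Elongation = 0.043636 * 100 = 4.3636% ≈ 4.4%

4.4%


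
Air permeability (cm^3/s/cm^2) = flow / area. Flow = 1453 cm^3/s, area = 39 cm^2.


Formula: Air Permeability = Airflow / Test Area
AP = 1453 cm^3/s / 39 cm^2
AP = 37.3 cm^3/s/cm^2

37.3 cm^3/s/cm^2


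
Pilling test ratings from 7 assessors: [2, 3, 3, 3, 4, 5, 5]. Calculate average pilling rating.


Formula: Mean = sum / count
Sum = 2 + 3 + 3 + 3 + 4 + 5 + 5 = 25
Mean = 25 / 7 = 3.6

3.6


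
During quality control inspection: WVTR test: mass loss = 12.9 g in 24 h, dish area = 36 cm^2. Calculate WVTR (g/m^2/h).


Formula: WVTR = mass_loss / (area * time)
Step 1: Convert area: 36 cm^2 = 0.0036 m^2
Step 2: WVTR = 12.9 g / (0.0036 m^2 * 24 h)
Step 3: WVTR = 12.9 / 0.0864 = 149.3 g/m^2/h

149.3 g/m^2/h


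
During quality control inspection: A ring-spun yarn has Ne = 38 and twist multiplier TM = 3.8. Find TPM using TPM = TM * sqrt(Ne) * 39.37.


Formula: TPM = TM * sqrt(Ne) * 39.37
Step 1: sqrt(Ne) = sqrt(38) = 6.1644
Step 2: TM * sqrt(Ne) = 3.8 * 6.1644 = 23.4247
Step 3: TPM = 23.4247 * 39.37 = 922 twists/m

922 twists/m


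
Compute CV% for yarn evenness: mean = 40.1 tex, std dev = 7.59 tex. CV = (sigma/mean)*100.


Formula: CV% = (standard deviation / mean) * 100
Step 1: Ratio = 7.59 / 40.1 = 0.189277
Step 2: CV% = 0.189277 * 100 = 18.9277% ≈ 18.9%

18.9%


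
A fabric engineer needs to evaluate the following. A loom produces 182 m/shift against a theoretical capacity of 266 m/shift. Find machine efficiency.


Formula: Efficiency% = (Actual output / Theoretical output) * 100
Efficiency% = (182 / 266) * 100
Efficiency% = 0.684211 * 100 = 68.4211% ≈ 68.4%

68.4%


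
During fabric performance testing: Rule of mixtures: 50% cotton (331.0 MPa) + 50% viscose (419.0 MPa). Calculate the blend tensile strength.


Formula: Blend property = (fraction_A * property_A) + (fraction_B * property_B)
Step 1: Contribution A = 50/100 * 331.0 MPa = 165.5 MPa
Step 2: Contribution B = 50/100 * 419.0 MPa = 209.5 MPa
Step 3: Blend tensile strength = 165.5 + 209.5 = 375.0 MPa

375.0 MPa


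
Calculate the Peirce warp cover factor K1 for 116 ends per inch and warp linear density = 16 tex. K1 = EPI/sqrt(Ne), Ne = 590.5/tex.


Formula: K1 = EPI / sqrt(Ne), with Ne = 590.5 / tex_warp
Step 1: Ne = 590.5 / 16 = 36.906
Step 2: sqrt(Ne) = sqrt(36.906) = 6.075
Step 3: K1 = 116 / 6.075 = 19.1

19.1


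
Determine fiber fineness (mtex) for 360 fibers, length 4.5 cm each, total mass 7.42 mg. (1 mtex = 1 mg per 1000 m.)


Formula: fineness (mtex) = mass (mg) / total length (km) = (mass_mg / total_length_m) * 1000
Step 1: Convert fiber length: 4.5 cm = 0.045 m
Step 2: Total fiber length = 360 * 0.045 = 16.2 m
Step 3: Linear density = 7.42 mg / 16.2 m = 0.4580 mg/m
Step 4: fineness = 0.4580 * 1000 = 458.0 mtex

458.0 mtex


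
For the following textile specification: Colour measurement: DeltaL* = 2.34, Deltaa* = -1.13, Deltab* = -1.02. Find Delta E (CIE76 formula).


Formula: Delta E = sqrt(dL*^2 + da*^2 + db*^2)
Step 1: dL*^2 = 2.34^2 = 5.4756
Step 2: da*^2 = (-1.13)^2 = 1.2769
Step 3: db*^2 = (-1.02)^2 = 1.0404
Step 4: Sum = 5.4756 + 1.2769 + 1.0404 = 7.7929
Step 5: Delta E = sqrt(7.7929) = 2.79

2.79 Delta E


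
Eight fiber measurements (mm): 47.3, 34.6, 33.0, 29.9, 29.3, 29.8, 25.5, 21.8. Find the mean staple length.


Formula: Mean = sum of lengths / count
Sum = 47.3 + 34.6 + 33.0 + 29.9 + 29.3 + 29.8 + 25.5 + 21.8
Sum = 251.2 mm
Mean = 251.2 / 8 = 31.40 mm

31.40 mm
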